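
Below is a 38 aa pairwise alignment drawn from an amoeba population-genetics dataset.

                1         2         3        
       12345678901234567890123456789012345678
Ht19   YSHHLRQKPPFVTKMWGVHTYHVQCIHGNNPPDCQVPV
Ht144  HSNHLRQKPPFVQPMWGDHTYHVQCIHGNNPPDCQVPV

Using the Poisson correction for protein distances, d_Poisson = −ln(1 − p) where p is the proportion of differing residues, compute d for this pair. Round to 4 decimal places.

The sequences differ at positions 1 (Y/H), 3 (H/N), 13 (T/Q), 14 (K/P), 18 (V/D).
p = 5/38 = 0.131579.
d = −ln(1 − 0.131579) = −ln(0.868421) = 0.1411.

0.1411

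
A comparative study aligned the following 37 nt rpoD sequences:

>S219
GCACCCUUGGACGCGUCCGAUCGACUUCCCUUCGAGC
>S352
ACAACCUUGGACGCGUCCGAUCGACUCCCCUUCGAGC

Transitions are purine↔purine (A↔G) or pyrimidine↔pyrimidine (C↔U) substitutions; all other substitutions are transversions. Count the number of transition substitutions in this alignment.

2

Differing sites — 1:G/A (Ti); 4:C/A (Tv); 27:U/C (Ti).
Of the 3 differences, 2 transitions and 1 transversion, so the answer is 2.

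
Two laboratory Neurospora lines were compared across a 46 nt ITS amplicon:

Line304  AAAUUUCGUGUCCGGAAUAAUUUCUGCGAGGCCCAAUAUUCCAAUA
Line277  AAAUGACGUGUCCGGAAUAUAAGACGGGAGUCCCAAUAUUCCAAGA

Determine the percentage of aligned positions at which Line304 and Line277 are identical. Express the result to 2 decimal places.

76.09%

The sequences differ at positions 5 (U/G), 6 (U/A), 20 (A/U), 21 (U/A), 22 (U/A), 23 (U/G), 24 (C/A), 25 (U/C), 27 (C/G), 31 (G/U), 45 (U/G).
35 of the 46 sites match, so the percent identity is 35/46 × 100 = 76.09%.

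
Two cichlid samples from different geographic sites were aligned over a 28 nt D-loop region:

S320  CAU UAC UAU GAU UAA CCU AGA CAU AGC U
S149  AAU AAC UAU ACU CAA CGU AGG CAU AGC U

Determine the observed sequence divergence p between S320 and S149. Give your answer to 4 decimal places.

Mismatches occur at site 1 (C→A), site 4 (U→A), site 10 (G→A), site 11 (A→C), site 13 (U→C), site 17 (C→G), site 21 (A→G).
There are 7 differences over 28 sites, so p = 7/28 = 0.2500.

0.2500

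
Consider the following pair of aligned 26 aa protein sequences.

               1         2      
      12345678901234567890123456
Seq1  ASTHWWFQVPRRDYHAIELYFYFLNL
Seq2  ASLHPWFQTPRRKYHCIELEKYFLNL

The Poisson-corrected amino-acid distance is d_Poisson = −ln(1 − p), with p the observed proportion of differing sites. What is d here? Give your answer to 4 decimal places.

0.3137

The sequences differ at positions 3 (T/L), 5 (W/P), 9 (V/T), 13 (D/K), 16 (A/C), 20 (Y/E), 21 (F/K).
p = 7/26 = 0.269231.
d = −ln(1 − 0.269231) = −ln(0.730769) = 0.3137.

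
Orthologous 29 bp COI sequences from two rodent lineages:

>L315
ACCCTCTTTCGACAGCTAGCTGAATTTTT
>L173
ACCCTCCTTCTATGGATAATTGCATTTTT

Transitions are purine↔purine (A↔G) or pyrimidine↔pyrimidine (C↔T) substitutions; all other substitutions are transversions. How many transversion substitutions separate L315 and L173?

Mismatches occur at site 7 (T/C, transition), site 11 (G/T, transversion), site 13 (C/T, transition), site 14 (A/G, transition), site 16 (C/A, transversion), site 19 (G/A, transition), site 20 (C/T, transition), site 23 (A/C, transversion).
Of the 8 differences, 5 transitions and 3 transversions, so the answer is 3.

3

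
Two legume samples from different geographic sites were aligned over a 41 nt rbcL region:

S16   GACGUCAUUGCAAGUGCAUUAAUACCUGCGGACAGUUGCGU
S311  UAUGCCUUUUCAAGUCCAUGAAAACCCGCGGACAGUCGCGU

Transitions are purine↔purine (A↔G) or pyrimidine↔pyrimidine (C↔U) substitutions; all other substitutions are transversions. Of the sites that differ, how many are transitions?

Differing sites — 1:G/U (Tv); 3:C/U (Ti); 5:U/C (Ti); 7:A/U (Tv); 10:G/U (Tv); 16:G/C (Tv); 20:U/G (Tv); 23:U/A (Tv); 27:U/C (Ti); 37:U/C (Ti).
Of the 10 differences, 4 transitions and 6 transversions, so the answer is 4.

4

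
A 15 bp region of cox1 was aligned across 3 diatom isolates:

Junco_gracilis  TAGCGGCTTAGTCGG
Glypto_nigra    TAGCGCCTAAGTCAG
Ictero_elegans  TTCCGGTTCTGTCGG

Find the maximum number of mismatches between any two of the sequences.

Pairwise Hamming distances:
  Junco_gracilis vs Glypto_nigra: 3
  Junco_gracilis vs Ictero_elegans: 5
  Glypto_nigra vs Ictero_elegans: 7
The largest is 7, between Glypto_nigra and Ictero_elegans.

7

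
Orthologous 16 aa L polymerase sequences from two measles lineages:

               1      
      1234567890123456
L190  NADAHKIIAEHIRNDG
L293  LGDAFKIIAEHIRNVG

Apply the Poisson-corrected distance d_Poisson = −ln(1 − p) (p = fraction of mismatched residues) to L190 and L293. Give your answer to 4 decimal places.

Differing sites — 1:N/L; 2:A/G; 5:H/F; 15:D/V.
p = 4/16 = 0.250000.
d = −ln(1 − 0.250000) = −ln(0.750000) = 0.2877.

0.2877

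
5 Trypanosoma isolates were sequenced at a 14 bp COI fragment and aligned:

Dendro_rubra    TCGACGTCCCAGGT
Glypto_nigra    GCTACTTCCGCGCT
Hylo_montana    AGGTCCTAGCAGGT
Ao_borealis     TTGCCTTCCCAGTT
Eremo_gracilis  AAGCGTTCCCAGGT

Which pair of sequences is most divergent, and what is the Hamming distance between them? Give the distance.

Pairwise Hamming distances:
  Dendro_rubra vs Glypto_nigra: 6
  Dendro_rubra vs Hylo_montana: 6
  Dendro_rubra vs Ao_borealis: 4
  Dendro_rubra vs Eremo_gracilis: 5
  Glypto_nigra vs Hylo_montana: 10
  Glypto_nigra vs Ao_borealis: 7
  Glypto_nigra vs Eremo_gracilis: 8
  Hylo_montana vs Ao_borealis: 7
  Hylo_montana vs Eremo_gracilis: 6
  Ao_borealis vs Eremo_gracilis: 4
The largest is 10, between Glypto_nigra and Hylo_montana.

10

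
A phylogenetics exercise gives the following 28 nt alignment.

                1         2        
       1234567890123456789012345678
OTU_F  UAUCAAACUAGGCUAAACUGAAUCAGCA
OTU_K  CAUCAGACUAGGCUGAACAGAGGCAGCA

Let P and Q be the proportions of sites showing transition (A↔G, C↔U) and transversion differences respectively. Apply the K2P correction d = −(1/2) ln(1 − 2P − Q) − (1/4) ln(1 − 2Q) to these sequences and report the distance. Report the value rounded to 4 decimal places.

The sequences differ at positions 1 (U/C, transition), 6 (A/G, transition), 15 (A/G, transition), 19 (U/A, transversion), 22 (A/G, transition), 23 (U/G, transversion).
Of the 6 differences, 4 transitions and 2 transversions over 28 sites: P = 4/28 = 0.142857, Q = 2/28 = 0.071429.
d = −0.5·ln(0.642857) − 0.25·ln(0.857142) = −0.5·(-0.441833) − 0.25·(-0.154152) = 0.2595.

0.2595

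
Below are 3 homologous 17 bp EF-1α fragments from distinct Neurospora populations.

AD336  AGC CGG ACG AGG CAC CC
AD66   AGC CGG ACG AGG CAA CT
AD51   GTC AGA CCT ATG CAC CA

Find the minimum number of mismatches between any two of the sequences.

Pairwise Hamming distances:
  AD336 vs AD66: 2
  AD336 vs AD51: 8
  AD66 vs AD51: 9
The smallest is 2, between AD336 and AD66.

2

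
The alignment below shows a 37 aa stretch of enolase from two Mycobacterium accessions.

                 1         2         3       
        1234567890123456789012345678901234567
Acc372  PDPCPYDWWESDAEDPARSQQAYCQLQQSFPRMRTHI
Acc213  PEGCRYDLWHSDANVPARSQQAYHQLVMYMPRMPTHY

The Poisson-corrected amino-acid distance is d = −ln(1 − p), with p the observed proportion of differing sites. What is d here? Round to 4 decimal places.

Differing sites — 2:D/E; 3:P/G; 5:P/R; 8:W/L; 10:E/H; 14:E/N; 15:D/V; 24:C/H; 27:Q/V; 28:Q/M; 29:S/Y; 30:F/M; 34:R/P; 37:I/Y.
p = 14/37 = 0.378378.
d = −ln(1 − 0.378378) = −ln(0.621622) = 0.4754.

0.4754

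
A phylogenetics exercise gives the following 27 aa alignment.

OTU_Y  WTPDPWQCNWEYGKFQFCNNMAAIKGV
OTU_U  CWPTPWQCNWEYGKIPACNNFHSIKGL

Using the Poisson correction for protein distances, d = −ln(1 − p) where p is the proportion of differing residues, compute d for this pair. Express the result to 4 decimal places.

0.4626

Mismatches occur at site 1 (W↔C), site 2 (T↔W), site 4 (D↔T), site 15 (F↔I), site 16 (Q↔P), site 17 (F↔A), site 21 (M↔F), site 22 (A↔H), site 23 (A↔S), site 27 (V↔L).
p = 10/27 = 0.370370.
d = −ln(1 − 0.370370) = −ln(0.629630) = 0.4626.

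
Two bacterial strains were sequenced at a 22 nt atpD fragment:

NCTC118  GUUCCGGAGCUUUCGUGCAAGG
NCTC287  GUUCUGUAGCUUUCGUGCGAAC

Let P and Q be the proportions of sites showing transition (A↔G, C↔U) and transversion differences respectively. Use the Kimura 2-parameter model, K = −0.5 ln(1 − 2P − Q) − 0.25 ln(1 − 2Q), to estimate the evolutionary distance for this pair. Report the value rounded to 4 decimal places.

0.2762

Differing sites — 5:C/U (Ti); 7:G/U (Tv); 19:A/G (Ti); 21:G/A (Ti); 22:G/C (Tv).
Of the 5 differences, 3 transitions and 2 transversions over 22 sites: P = 3/22 = 0.136364, Q = 2/22 = 0.090909.
d = −0.5·ln(0.636363) − 0.25·ln(0.818182) = −0.5·(-0.451986) − 0.25·(-0.200670) = 0.2762.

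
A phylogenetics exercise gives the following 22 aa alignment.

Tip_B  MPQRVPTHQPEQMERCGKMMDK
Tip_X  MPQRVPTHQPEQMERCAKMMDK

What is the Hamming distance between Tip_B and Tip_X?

A single mismatch occurs at site 17 (G↔A).
That gives 1 mismatch out of 22 aligned sites, so the Hamming distance is 1.

1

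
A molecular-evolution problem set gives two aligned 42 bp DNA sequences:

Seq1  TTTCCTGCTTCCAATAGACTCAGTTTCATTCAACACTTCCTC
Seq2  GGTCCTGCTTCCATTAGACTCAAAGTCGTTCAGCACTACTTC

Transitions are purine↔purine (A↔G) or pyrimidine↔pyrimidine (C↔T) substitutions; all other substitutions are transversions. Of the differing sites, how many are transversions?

6

Mismatches occur at site 1 (T↔G, transversion), site 2 (T↔G, transversion), site 14 (A↔T, transversion), site 23 (G↔A, transition), site 24 (T↔A, transversion), site 25 (T↔G, transversion), site 28 (A↔G, transition), site 33 (A↔G, transition), site 38 (T↔A, transversion), site 40 (C↔T, transition).
Of the 10 differences, 4 transitions and 6 transversions, so the answer is 6.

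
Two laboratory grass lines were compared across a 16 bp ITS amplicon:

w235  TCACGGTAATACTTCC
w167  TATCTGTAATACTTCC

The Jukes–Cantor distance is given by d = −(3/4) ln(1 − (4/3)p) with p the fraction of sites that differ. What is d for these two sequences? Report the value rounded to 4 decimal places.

0.2158

Differing sites — 2:C/A; 3:A/T; 5:G/T.
p = 3/16 = 0.187500.
d = −0.75 · ln(1 − (4/3)·0.187500) = −0.75 · ln(0.750000) = −0.75 · (-0.287682) = 0.2158.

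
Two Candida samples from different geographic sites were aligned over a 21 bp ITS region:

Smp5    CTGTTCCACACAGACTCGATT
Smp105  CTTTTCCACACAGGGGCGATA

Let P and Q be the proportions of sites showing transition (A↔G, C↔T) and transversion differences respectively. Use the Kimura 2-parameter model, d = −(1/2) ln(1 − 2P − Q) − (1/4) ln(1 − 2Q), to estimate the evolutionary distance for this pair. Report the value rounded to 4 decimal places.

Mismatches occur at site 3 (G↔T, transversion), site 14 (A↔G, transition), site 15 (C↔G, transversion), site 16 (T↔G, transversion), site 21 (T↔A, transversion).
Of the 5 differences, 1 transition and 4 transversions over 21 sites: P = 1/21 = 0.047619, Q = 4/21 = 0.190476.
d = −0.5·ln(0.714286) − 0.25·ln(0.619048) = −0.5·(-0.336472) − 0.25·(-0.479572) = 0.2881.

0.2881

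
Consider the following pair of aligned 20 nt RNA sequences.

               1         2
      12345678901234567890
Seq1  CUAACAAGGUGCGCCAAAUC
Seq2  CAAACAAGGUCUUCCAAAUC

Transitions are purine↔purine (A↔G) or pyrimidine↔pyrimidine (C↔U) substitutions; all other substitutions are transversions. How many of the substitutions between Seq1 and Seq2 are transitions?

The sequences differ at positions 2 (U/A, transversion), 11 (G/C, transversion), 12 (C/U, transition), 13 (G/U, transversion).
Of the 4 differences, 1 transition and 3 transversions, so the answer is 1.

1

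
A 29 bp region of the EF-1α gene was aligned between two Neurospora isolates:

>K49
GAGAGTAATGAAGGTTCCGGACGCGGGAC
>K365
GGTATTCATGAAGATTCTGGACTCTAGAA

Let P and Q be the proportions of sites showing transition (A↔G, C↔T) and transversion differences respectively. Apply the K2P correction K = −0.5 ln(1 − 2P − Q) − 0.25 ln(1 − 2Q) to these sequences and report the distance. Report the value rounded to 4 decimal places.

0.4631

Differing sites — 2:A/G (Ti); 3:G/T (Tv); 5:G/T (Tv); 7:A/C (Tv); 14:G/A (Ti); 18:C/T (Ti); 23:G/T (Tv); 25:G/T (Tv); 26:G/A (Ti); 29:C/A (Tv).
Of the 10 differences, 4 transitions and 6 transversions over 29 sites: P = 4/29 = 0.137931, Q = 6/29 = 0.206897.
d = −0.5·ln(0.517241) − 0.25·ln(0.586206) = −0.5·(-0.659246) − 0.25·(-0.534084) = 0.4631.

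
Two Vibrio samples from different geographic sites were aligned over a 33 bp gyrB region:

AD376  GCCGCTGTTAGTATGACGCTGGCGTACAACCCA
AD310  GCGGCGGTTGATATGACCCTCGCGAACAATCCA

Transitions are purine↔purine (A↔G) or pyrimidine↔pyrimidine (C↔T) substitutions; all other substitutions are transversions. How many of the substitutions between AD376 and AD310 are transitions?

Mismatches occur at site 3 (C↔G, transversion), site 6 (T↔G, transversion), site 10 (A↔G, transition), site 11 (G↔A, transition), site 18 (G↔C, transversion), site 21 (G↔C, transversion), site 25 (T↔A, transversion), site 30 (C↔T, transition).
Of the 8 differences, 3 transitions and 5 transversions, so the answer is 3.

3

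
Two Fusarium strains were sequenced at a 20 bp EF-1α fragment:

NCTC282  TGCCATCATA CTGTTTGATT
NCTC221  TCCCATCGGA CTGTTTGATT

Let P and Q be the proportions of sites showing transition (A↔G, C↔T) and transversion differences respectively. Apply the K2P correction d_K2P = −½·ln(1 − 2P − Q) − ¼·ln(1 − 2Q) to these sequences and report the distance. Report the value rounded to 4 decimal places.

Mismatches occur at site 2 (G↔C, transversion), site 8 (A↔G, transition), site 9 (T↔G, transversion).
Of the 3 differences, 1 transition and 2 transversions over 20 sites: P = 1/20 = 0.050000, Q = 2/20 = 0.100000.
d = −0.5·ln(0.800000) − 0.25·ln(0.800000) = −0.5·(-0.223144) − 0.25·(-0.223144) = 0.1674.

0.1674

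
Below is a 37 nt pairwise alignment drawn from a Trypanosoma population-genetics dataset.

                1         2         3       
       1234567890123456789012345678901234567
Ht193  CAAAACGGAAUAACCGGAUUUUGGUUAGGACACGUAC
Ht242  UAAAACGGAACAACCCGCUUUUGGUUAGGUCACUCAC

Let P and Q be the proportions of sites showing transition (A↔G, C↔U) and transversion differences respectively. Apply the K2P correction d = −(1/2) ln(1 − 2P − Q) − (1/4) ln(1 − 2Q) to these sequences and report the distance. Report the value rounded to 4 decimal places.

Differing sites — 1:C/U (Ti); 11:U/C (Ti); 16:G/C (Tv); 18:A/C (Tv); 30:A/U (Tv); 34:G/U (Tv); 35:U/C (Ti).
Of the 7 differences, 3 transitions and 4 transversions over 37 sites: P = 3/37 = 0.081081, Q = 4/37 = 0.108108.
d = −0.5·ln(0.729730) − 0.25·ln(0.783784) = −0.5·(-0.315081) − 0.25·(-0.243622) = 0.2184.

0.2184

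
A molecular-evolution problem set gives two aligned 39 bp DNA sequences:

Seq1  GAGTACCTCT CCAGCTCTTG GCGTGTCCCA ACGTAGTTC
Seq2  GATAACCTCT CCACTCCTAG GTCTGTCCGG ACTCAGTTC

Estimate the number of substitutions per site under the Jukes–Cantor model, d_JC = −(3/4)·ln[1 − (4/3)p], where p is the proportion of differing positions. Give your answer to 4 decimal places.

The sequences differ at positions 3 (G/T), 4 (T/A), 14 (G/C), 15 (C/T), 16 (T/C), 19 (T/A), 22 (C/T), 23 (G/C), 29 (C/G), 30 (A/G), 33 (G/T), 34 (T/C).
p = 12/39 = 0.307692.
d = −0.75 · ln(1 − (4/3)·0.307692) = −0.75 · ln(0.589744) = −0.75 · (-0.528067) = 0.3961.

0.3961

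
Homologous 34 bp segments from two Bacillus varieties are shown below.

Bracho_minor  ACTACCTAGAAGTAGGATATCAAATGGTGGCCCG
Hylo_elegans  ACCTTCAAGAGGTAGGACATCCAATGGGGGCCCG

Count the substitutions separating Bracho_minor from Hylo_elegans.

8

The sequences differ at positions 3 (T/C), 4 (A/T), 5 (C/T), 7 (T/A), 11 (A/G), 18 (T/C), 22 (A/C), 28 (T/G).
That gives 8 mismatches out of 34 aligned sites, so the Hamming distance is 8.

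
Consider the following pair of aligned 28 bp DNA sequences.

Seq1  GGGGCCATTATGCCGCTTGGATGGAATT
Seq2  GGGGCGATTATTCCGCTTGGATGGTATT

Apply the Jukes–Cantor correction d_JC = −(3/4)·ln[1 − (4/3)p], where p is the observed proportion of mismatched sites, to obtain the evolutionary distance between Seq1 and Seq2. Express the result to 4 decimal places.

Differing sites — 6:C/G; 12:G/T; 25:A/T.
p = 3/28 = 0.107143.
d = −0.75 · ln(1 − (4/3)·0.107143) = −0.75 · ln(0.857143) = −0.75 · (-0.154151) = 0.1156.

0.1156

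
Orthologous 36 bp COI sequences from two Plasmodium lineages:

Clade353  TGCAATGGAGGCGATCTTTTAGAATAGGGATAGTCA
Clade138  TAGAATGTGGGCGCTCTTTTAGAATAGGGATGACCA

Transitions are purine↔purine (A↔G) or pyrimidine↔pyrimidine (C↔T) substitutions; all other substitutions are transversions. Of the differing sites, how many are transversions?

Differing sites — 2:G/A (Ti); 3:C/G (Tv); 8:G/T (Tv); 9:A/G (Ti); 14:A/C (Tv); 32:A/G (Ti); 33:G/A (Ti); 34:T/C (Ti).
Of the 8 differences, 5 transitions and 3 transversions, so the answer is 3.

3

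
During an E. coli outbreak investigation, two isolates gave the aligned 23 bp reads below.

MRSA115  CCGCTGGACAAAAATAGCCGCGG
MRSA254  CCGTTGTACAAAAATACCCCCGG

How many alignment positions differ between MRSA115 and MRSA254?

4

Mismatches occur at site 4 (C/T), site 7 (G/T), site 17 (G/C), site 20 (G/C).
That gives 4 mismatches out of 23 aligned sites, so the Hamming distance is 4.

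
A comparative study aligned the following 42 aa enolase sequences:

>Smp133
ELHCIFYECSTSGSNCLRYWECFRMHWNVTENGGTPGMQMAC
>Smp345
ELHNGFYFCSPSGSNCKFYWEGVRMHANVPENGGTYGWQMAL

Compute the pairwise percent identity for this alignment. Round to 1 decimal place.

The sequences differ at positions 4 (C/N), 5 (I/G), 8 (E/F), 11 (T/P), 17 (L/K), 18 (R/F), 22 (C/G), 23 (F/V), 27 (W/A), 30 (T/P), 36 (P/Y), 38 (M/W), 42 (C/L).
29 of the 42 sites match, so the percent identity is 29/42 × 100 = 69.0%.

69.0%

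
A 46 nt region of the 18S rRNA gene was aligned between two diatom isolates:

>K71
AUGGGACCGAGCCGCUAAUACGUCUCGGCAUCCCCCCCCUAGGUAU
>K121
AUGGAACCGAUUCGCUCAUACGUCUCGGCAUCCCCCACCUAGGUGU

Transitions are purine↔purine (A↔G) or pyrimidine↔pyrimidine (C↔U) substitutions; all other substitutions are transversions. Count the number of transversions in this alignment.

3

Differing sites — 5:G/A (Ti); 11:G/U (Tv); 12:C/U (Ti); 17:A/C (Tv); 37:C/A (Tv); 45:A/G (Ti).
Of the 6 differences, 3 transitions and 3 transversions, so the answer is 3.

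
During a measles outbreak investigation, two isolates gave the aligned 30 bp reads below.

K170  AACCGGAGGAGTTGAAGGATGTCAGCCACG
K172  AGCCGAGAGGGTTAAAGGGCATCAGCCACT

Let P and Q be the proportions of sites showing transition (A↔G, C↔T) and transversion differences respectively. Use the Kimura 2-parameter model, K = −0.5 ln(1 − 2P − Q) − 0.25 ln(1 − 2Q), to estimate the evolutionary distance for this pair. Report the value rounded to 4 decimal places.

0.5189

The sequences differ at positions 2 (A/G, transition), 6 (G/A, transition), 7 (A/G, transition), 8 (G/A, transition), 10 (A/G, transition), 14 (G/A, transition), 19 (A/G, transition), 20 (T/C, transition), 21 (G/A, transition), 30 (G/T, transversion).
Of the 10 differences, 9 transitions and 1 transversion over 30 sites: P = 9/30 = 0.300000, Q = 1/30 = 0.033333.
d = −0.5·ln(0.366667) − 0.25·ln(0.933334) = −0.5·(-1.003301) − 0.25·(-0.068992) = 0.5189.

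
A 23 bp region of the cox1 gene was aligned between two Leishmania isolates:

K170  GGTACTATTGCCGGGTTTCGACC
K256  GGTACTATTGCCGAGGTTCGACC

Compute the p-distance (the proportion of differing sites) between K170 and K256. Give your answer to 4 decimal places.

Mismatches occur at site 14 (G↔A), site 16 (T↔G).
There are 2 differences over 23 sites, so p = 2/23 = 0.0870.

0.0870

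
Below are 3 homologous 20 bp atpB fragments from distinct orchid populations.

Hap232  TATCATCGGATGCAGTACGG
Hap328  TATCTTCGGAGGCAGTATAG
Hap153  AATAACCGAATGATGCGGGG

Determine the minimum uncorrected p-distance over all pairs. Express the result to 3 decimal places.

0.200

Pairwise Hamming distances:
  Hap232 vs Hap328: 4
  Hap232 vs Hap153: 9
  Hap328 vs Hap153: 12
The smallest is 4 mismatches, between Hap232 and Hap328; p = 4/20 = 0.200.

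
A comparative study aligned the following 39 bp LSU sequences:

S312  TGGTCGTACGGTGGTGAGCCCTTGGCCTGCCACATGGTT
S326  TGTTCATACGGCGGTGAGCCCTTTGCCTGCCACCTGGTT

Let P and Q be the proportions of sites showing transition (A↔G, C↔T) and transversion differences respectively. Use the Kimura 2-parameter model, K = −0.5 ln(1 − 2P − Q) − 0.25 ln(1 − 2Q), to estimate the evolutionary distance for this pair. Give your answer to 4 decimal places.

Mismatches occur at site 3 (G/T, transversion), site 6 (G/A, transition), site 12 (T/C, transition), site 24 (G/T, transversion), site 34 (A/C, transversion).
Of the 5 differences, 2 transitions and 3 transversions over 39 sites: P = 2/39 = 0.051282, Q = 3/39 = 0.076923.
d = −0.5·ln(0.820513) − 0.25·ln(0.846154) = −0.5·(-0.197826) − 0.25·(-0.167054) = 0.1407.

0.1407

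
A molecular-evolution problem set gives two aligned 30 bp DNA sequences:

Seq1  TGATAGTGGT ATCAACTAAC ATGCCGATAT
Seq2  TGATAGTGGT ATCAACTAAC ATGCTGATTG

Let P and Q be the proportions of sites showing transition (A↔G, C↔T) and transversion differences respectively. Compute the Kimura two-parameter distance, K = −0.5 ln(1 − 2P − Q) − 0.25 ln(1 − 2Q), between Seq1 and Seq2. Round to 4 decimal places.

0.1073

Mismatches occur at site 25 (C/T, transition), site 29 (A/T, transversion), site 30 (T/G, transversion).
Of the 3 differences, 1 transition and 2 transversions over 30 sites: P = 1/30 = 0.033333, Q = 2/30 = 0.066667.
d = −0.5·ln(0.866667) − 0.25·ln(0.866666) = −0.5·(-0.143100) − 0.25·(-0.143102) = 0.1073.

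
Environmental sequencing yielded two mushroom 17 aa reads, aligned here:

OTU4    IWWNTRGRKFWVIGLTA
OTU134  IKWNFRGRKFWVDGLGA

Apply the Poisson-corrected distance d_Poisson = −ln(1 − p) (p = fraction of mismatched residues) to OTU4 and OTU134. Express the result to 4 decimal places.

0.2683

Differing sites — 2:W/K; 5:T/F; 13:I/D; 16:T/G.
p = 4/17 = 0.235294.
d = −ln(1 − 0.235294) = −ln(0.764706) = 0.2683.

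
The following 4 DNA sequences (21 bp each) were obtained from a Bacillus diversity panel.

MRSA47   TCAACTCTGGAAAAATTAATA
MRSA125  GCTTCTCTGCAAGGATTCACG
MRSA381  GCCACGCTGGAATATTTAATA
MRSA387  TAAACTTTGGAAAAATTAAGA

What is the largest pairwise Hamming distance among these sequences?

Pairwise Hamming distances:
  MRSA47 vs MRSA125: 9
  MRSA47 vs MRSA381: 5
  MRSA47 vs MRSA387: 3
  MRSA125 vs MRSA381: 10
  MRSA125 vs MRSA387: 11
  MRSA381 vs MRSA387: 8
The largest is 11, between MRSA125 and MRSA387.

11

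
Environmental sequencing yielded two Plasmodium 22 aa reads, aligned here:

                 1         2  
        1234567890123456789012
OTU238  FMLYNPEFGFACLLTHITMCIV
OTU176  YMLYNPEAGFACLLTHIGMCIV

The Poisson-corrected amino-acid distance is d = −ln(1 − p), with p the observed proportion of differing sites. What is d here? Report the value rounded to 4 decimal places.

0.1466

The sequences differ at positions 1 (F/Y), 8 (F/A), 18 (T/G).
p = 3/22 = 0.136364.
d = −ln(1 − 0.136364) = −ln(0.863636) = 0.1466.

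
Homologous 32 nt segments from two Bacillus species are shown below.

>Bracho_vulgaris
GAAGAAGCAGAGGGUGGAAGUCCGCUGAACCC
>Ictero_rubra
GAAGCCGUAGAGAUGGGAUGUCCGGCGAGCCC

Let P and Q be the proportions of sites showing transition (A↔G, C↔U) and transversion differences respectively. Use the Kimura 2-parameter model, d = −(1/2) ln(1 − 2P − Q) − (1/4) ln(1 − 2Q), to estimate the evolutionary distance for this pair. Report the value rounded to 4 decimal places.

0.4052

The sequences differ at positions 5 (A/C, transversion), 6 (A/C, transversion), 8 (C/U, transition), 13 (G/A, transition), 14 (G/U, transversion), 15 (U/G, transversion), 19 (A/U, transversion), 25 (C/G, transversion), 26 (U/C, transition), 29 (A/G, transition).
Of the 10 differences, 4 transitions and 6 transversions over 32 sites: P = 4/32 = 0.125000, Q = 6/32 = 0.187500.
d = −0.5·ln(0.562500) − 0.25·ln(0.625000) = −0.5·(-0.575364) − 0.25·(-0.470004) = 0.4052.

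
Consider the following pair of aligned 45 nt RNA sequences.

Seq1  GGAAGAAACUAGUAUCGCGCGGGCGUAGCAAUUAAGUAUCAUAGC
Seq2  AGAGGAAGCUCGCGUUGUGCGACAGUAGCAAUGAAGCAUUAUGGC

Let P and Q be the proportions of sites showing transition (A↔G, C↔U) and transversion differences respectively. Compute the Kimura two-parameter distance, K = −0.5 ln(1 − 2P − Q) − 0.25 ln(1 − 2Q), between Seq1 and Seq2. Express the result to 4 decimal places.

Differing sites — 1:G/A (Ti); 4:A/G (Ti); 8:A/G (Ti); 11:A/C (Tv); 13:U/C (Ti); 14:A/G (Ti); 16:C/U (Ti); 18:C/U (Ti); 22:G/A (Ti); 23:G/C (Tv); 24:C/A (Tv); 33:U/G (Tv); 37:U/C (Ti); 40:C/U (Ti); 43:A/G (Ti).
Of the 15 differences, 11 transitions and 4 transversions over 45 sites: P = 11/45 = 0.244444, Q = 4/45 = 0.088889.
d = −0.5·ln(0.422223) − 0.25·ln(0.822222) = −0.5·(-0.862222) − 0.25·(-0.195745) = 0.4800.

0.4800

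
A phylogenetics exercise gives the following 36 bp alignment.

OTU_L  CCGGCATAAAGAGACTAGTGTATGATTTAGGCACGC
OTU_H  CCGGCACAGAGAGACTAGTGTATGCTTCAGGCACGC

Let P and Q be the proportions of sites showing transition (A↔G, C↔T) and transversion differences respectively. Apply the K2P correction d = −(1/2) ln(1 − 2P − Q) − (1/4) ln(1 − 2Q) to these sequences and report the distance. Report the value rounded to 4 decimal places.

0.1224

Mismatches occur at site 7 (T/C, transition), site 9 (A/G, transition), site 25 (A/C, transversion), site 28 (T/C, transition).
Of the 4 differences, 3 transitions and 1 transversion over 36 sites: P = 3/36 = 0.083333, Q = 1/36 = 0.027778.
d = −0.5·ln(0.805556) − 0.25·ln(0.944444) = −0.5·(-0.216223) − 0.25·(-0.057159) = 0.1224.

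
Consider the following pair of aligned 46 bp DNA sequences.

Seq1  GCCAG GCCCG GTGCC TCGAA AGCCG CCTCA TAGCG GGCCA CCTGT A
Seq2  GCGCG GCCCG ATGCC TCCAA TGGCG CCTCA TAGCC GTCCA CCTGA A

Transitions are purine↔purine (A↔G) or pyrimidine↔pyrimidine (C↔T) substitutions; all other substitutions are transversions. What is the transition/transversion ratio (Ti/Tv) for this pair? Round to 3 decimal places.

Mismatches occur at site 3 (C↔G, transversion), site 4 (A↔C, transversion), site 11 (G↔A, transition), site 18 (G↔C, transversion), site 21 (A↔T, transversion), site 23 (C↔G, transversion), site 35 (G↔C, transversion), site 37 (G↔T, transversion), site 45 (T↔A, transversion).
Of the 9 differences, 1 transition and 8 transversions, so Ti/Tv = 1/8 = 0.125.

0.125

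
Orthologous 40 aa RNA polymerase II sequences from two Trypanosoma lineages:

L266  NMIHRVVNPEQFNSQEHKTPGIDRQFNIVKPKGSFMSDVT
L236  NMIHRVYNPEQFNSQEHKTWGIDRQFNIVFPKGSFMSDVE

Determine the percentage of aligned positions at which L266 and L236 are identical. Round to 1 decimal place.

The sequences differ at positions 7 (V/Y), 20 (P/W), 30 (K/F), 40 (T/E).
36 of the 40 sites match, so the percent identity is 36/40 × 100 = 90.0%.

90.0%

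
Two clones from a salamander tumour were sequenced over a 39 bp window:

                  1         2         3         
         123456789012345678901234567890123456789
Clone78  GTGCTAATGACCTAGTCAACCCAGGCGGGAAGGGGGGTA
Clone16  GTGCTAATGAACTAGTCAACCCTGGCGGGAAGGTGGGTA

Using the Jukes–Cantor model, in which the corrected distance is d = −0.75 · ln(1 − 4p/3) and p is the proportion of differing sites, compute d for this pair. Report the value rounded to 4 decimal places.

The sequences differ at positions 11 (C/A), 23 (A/T), 34 (G/T).
p = 3/39 = 0.076923.
d = −0.75 · ln(1 − (4/3)·0.076923) = −0.75 · ln(0.897436) = −0.75 · (-0.108213) = 0.0812.

0.0812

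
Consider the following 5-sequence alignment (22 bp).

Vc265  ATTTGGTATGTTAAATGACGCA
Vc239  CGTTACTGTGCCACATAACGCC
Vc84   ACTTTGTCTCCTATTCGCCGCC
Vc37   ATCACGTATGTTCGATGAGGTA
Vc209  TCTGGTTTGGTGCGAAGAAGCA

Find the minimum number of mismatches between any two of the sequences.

Pairwise Hamming distances:
  Vc265 vs Vc239: 10
  Vc265 vs Vc84: 10
  Vc265 vs Vc37: 7
  Vc265 vs Vc209: 11
  Vc239 vs Vc84: 12
  Vc239 vs Vc37: 15
  Vc239 vs Vc209: 15
  Vc84 vs Vc37: 15
  Vc84 vs Vc209: 16
  Vc37 vs Vc209: 12
The smallest is 7, between Vc265 and Vc37.

7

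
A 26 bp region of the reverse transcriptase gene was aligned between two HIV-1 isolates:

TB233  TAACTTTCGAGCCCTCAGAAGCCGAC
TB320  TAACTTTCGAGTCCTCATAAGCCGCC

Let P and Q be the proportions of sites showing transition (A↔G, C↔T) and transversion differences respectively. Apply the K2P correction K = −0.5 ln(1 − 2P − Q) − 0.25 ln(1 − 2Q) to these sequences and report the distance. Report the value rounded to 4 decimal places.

0.1253

Mismatches occur at site 12 (C/T, transition), site 18 (G/T, transversion), site 25 (A/C, transversion).
Of the 3 differences, 1 transition and 2 transversions over 26 sites: P = 1/26 = 0.038462, Q = 2/26 = 0.076923.
d = −0.5·ln(0.846153) − 0.25·ln(0.846154) = −0.5·(-0.167055) − 0.25·(-0.167054) = 0.1253.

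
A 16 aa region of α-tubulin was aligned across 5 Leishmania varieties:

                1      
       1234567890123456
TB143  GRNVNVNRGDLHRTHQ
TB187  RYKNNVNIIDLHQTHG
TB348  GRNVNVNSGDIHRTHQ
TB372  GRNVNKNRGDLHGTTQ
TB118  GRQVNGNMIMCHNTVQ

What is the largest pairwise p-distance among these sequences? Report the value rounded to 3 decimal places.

0.688

Pairwise Hamming distances:
  TB143 vs TB187: 8
  TB143 vs TB348: 2
  TB143 vs TB372: 3
  TB143 vs TB118: 8
  TB187 vs TB348: 9
  TB187 vs TB372: 10
  TB187 vs TB118: 11
  TB348 vs TB372: 5
  TB348 vs TB118: 8
  TB372 vs TB118: 8
The largest is 11 mismatches, between TB187 and TB118; p = 11/16 = 0.688.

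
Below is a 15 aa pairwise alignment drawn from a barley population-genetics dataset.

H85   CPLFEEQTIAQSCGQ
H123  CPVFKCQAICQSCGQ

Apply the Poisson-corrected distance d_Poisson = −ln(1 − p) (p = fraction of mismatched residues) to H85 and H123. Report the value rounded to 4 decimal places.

0.4055

Differing sites — 3:L/V; 5:E/K; 6:E/C; 8:T/A; 10:A/C.
p = 5/15 = 0.333333.
d = −ln(1 − 0.333333) = −ln(0.666667) = 0.4055.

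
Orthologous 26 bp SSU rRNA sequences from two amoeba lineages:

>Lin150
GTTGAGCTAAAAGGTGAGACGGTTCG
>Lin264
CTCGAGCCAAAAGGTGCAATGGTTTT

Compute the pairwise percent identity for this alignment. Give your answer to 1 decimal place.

Differing sites — 1:G/C; 3:T/C; 8:T/C; 17:A/C; 18:G/A; 20:C/T; 25:C/T; 26:G/T.
18 of the 26 sites match, so the percent identity is 18/26 × 100 = 69.2%.

69.2%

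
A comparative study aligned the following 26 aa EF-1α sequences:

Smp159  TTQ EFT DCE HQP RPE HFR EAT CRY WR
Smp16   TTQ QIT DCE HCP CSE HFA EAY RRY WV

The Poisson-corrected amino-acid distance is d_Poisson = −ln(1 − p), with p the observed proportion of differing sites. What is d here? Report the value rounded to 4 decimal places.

0.4249

Mismatches occur at site 4 (E→Q), site 5 (F→I), site 11 (Q→C), site 13 (R→C), site 14 (P→S), site 18 (R→A), site 21 (T→Y), site 22 (C→R), site 26 (R→V).
p = 9/26 = 0.346154.
d = −ln(1 − 0.346154) = −ln(0.653846) = 0.4249.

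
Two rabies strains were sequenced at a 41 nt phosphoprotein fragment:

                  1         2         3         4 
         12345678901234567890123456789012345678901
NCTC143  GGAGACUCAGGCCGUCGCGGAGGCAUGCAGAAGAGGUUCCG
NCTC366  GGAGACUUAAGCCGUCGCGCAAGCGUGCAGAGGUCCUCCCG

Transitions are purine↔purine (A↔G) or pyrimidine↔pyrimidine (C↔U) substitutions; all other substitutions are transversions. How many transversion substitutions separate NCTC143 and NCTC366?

Mismatches occur at site 8 (C/U, transition), site 10 (G/A, transition), site 20 (G/C, transversion), site 22 (G/A, transition), site 25 (A/G, transition), site 32 (A/G, transition), site 34 (A/U, transversion), site 35 (G/C, transversion), site 36 (G/C, transversion), site 38 (U/C, transition).
Of the 10 differences, 6 transitions and 4 transversions, so the answer is 4.

4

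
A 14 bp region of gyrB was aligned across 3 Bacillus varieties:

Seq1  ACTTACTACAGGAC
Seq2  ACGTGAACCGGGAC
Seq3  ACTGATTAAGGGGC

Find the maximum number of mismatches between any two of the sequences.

Pairwise Hamming distances:
  Seq1 vs Seq2: 6
  Seq1 vs Seq3: 5
  Seq2 vs Seq3: 8
The largest is 8, between Seq2 and Seq3.

8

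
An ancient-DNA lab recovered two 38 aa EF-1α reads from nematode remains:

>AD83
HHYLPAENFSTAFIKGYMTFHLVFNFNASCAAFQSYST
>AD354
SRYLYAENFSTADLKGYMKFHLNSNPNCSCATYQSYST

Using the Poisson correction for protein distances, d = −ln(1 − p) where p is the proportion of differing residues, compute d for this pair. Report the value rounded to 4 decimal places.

0.3795

The sequences differ at positions 1 (H/S), 2 (H/R), 5 (P/Y), 13 (F/D), 14 (I/L), 19 (T/K), 23 (V/N), 24 (F/S), 26 (F/P), 28 (A/C), 32 (A/T), 33 (F/Y).
p = 12/38 = 0.315789.
d = −ln(1 − 0.315789) = −ln(0.684211) = 0.3795.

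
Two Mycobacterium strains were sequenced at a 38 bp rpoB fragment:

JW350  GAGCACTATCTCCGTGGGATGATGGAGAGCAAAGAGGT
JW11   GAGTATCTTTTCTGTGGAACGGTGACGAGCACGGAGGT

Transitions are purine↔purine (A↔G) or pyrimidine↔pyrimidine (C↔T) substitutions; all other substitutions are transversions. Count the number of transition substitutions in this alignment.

Differing sites — 4:C/T (Ti); 6:C/T (Ti); 7:T/C (Ti); 8:A/T (Tv); 10:C/T (Ti); 13:C/T (Ti); 18:G/A (Ti); 20:T/C (Ti); 22:A/G (Ti); 25:G/A (Ti); 26:A/C (Tv); 32:A/C (Tv); 33:A/G (Ti).
Of the 13 differences, 10 transitions and 3 transversions, so the answer is 10.

10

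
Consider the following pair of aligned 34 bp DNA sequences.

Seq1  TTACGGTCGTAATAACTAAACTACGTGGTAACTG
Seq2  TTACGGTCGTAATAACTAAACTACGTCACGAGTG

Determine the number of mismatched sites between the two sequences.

The sequences differ at positions 27 (G/C), 28 (G/A), 29 (T/C), 30 (A/G), 32 (C/G).
That gives 5 mismatches out of 34 aligned sites, so the Hamming distance is 5.

5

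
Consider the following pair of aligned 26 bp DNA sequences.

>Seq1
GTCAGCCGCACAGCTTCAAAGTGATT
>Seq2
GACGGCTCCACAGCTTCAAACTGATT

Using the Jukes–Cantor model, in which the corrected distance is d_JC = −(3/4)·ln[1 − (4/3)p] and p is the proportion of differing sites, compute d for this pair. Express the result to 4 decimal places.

Differing sites — 2:T/A; 4:A/G; 7:C/T; 8:G/C; 21:G/C.
p = 5/26 = 0.192308.
d = −0.75 · ln(1 − (4/3)·0.192308) = −0.75 · ln(0.743589) = −0.75 · (-0.296267) = 0.2222.

0.2222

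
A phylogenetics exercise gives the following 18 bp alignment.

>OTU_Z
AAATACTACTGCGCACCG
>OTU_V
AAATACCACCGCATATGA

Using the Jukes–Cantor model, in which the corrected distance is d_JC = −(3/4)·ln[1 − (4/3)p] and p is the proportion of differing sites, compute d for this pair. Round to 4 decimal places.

0.5482

Mismatches occur at site 7 (T↔C), site 10 (T↔C), site 13 (G↔A), site 14 (C↔T), site 16 (C↔T), site 17 (C↔G), site 18 (G↔A).
p = 7/18 = 0.388889.
d = −0.75 · ln(1 − (4/3)·0.388889) = −0.75 · ln(0.481481) = −0.75 · (-0.730889) = 0.5482.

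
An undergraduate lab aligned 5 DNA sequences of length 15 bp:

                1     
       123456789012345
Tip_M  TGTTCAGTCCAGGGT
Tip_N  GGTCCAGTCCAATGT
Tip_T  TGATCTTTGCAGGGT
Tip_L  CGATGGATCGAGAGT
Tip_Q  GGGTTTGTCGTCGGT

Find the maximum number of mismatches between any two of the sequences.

Pairwise Hamming distances:
  Tip_M vs Tip_N: 4
  Tip_M vs Tip_T: 4
  Tip_M vs Tip_L: 7
  Tip_M vs Tip_Q: 7
  Tip_N vs Tip_T: 8
  Tip_N vs Tip_L: 9
  Tip_N vs Tip_Q: 8
  Tip_T vs Tip_L: 7
  Tip_T vs Tip_Q: 8
  Tip_L vs Tip_Q: 8
The largest is 9, between Tip_N and Tip_L.

9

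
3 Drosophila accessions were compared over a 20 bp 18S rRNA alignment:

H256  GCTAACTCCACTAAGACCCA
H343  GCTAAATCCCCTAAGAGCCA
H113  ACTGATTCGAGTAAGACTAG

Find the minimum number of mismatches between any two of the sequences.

Pairwise Hamming distances:
  H256 vs H343: 3
  H256 vs H113: 8
  H343 vs H113: 10
The smallest is 3, between H256 and H343.

3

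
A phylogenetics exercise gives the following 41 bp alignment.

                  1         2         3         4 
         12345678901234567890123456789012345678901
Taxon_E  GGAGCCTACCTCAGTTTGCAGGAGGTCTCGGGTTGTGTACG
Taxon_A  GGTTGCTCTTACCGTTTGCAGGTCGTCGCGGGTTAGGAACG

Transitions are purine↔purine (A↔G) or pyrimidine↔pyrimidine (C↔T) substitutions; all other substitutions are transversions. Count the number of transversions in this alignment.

11

Mismatches occur at site 3 (A↔T, transversion), site 4 (G↔T, transversion), site 5 (C↔G, transversion), site 8 (A↔C, transversion), site 9 (C↔T, transition), site 10 (C↔T, transition), site 11 (T↔A, transversion), site 13 (A↔C, transversion), site 23 (A↔T, transversion), site 24 (G↔C, transversion), site 28 (T↔G, transversion), site 35 (G↔A, transition), site 36 (T↔G, transversion), site 38 (T↔A, transversion).
Of the 14 differences, 3 transitions and 11 transversions, so the answer is 11.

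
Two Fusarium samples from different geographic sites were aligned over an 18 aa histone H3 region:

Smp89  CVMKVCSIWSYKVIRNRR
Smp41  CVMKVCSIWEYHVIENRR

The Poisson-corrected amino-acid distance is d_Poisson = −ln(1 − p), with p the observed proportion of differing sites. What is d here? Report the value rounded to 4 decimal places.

0.1823

Mismatches occur at site 10 (S→E), site 12 (K→H), site 15 (R→E).
p = 3/18 = 0.166667.
d = −ln(1 − 0.166667) = −ln(0.833333) = 0.1823.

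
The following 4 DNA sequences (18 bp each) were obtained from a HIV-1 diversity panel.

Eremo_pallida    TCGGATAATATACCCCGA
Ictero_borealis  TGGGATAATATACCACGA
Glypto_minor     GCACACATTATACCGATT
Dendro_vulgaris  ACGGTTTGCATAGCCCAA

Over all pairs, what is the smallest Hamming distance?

Pairwise Hamming distances:
  Eremo_pallida vs Ictero_borealis: 2
  Eremo_pallida vs Glypto_minor: 9
  Eremo_pallida vs Dendro_vulgaris: 7
  Ictero_borealis vs Glypto_minor: 10
  Ictero_borealis vs Dendro_vulgaris: 9
  Glypto_minor vs Dendro_vulgaris: 13
The smallest is 2, between Eremo_pallida and Ictero_borealis.

2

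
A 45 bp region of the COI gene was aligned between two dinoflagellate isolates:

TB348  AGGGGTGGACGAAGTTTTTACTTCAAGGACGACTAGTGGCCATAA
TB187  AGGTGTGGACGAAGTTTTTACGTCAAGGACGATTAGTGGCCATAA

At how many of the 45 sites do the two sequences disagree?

3

The sequences differ at positions 4 (G/T), 22 (T/G), 33 (C/T).
That gives 3 mismatches out of 45 aligned sites, so the Hamming distance is 3.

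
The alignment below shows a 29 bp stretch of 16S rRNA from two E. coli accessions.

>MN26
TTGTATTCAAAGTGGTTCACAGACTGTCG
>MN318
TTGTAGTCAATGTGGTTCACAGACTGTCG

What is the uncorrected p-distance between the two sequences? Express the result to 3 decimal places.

The sequences differ at positions 6 (T/G), 11 (A/T).
There are 2 differences over 29 sites, so p = 2/29 = 0.069.

0.069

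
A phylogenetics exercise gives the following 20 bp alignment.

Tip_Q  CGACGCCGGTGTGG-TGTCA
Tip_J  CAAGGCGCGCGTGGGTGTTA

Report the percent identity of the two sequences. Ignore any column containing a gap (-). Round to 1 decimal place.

Excluding the 1 gap column leaves 19 comparable sites.
Mismatches occur at site 2 (G/A), site 4 (C/G), site 7 (C/G), site 8 (G/C), site 10 (T/C), site 19 (C/T).
13 of the 19 comparable sites match, so the percent identity is 13/19 × 100 = 68.4%.

68.4%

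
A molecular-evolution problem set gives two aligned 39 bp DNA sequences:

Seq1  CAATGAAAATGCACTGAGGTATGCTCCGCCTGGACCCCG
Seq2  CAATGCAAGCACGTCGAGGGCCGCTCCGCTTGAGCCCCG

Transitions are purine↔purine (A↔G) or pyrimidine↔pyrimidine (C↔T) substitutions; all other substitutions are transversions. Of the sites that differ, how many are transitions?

The sequences differ at positions 6 (A/C, transversion), 9 (A/G, transition), 10 (T/C, transition), 11 (G/A, transition), 13 (A/G, transition), 14 (C/T, transition), 15 (T/C, transition), 20 (T/G, transversion), 21 (A/C, transversion), 22 (T/C, transition), 30 (C/T, transition), 33 (G/A, transition), 34 (A/G, transition).
Of the 13 differences, 10 transitions and 3 transversions, so the answer is 10.

10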